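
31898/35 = 911+13/35 = 911.37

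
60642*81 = 4912002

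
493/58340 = 493/58340 = 0.01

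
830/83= 10 = 10.00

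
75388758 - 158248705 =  - 82859947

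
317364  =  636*499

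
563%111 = 8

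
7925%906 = 677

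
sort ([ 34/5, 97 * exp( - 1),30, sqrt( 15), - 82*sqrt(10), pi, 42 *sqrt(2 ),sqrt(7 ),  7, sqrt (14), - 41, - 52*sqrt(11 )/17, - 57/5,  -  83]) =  [  -  82*sqrt ( 10),- 83, - 41, - 57/5, - 52*sqrt(11)/17, sqrt (7 ),  pi, sqrt (14),sqrt( 15),34/5, 7, 30, 97*exp(-1),42*sqrt( 2) ]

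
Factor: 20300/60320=35/104= 2^( - 3) *5^1*7^1 * 13^( - 1 )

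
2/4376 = 1/2188 = 0.00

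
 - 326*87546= - 28539996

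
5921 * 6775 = 40114775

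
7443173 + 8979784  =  16422957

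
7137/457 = 15 + 282/457  =  15.62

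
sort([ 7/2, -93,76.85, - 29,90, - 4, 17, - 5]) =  [ - 93, - 29,  -  5, - 4, 7/2,17,76.85,  90]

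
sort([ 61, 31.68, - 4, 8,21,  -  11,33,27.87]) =[ -11, - 4, 8,  21,27.87,31.68,33, 61 ]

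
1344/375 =448/125 = 3.58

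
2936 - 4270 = -1334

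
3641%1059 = 464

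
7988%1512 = 428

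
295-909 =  - 614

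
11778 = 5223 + 6555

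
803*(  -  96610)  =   - 77577830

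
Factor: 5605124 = 2^2*7^1*200183^1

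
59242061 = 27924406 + 31317655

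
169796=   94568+75228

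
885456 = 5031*176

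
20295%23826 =20295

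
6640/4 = 1660  =  1660.00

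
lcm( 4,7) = 28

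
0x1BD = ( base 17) 193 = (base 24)ID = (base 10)445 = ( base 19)148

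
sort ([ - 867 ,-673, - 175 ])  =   [ - 867, - 673, - 175 ]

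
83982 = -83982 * ( - 1 ) 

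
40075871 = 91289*439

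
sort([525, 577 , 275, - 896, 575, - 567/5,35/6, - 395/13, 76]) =[ - 896, - 567/5, - 395/13,  35/6,76,275 , 525, 575,577]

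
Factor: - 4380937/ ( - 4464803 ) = 7^( - 1 )*11^1*398267^1*637829^(-1)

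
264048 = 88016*3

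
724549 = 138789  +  585760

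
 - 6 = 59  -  65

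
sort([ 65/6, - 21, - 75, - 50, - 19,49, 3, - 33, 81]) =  [ - 75, - 50,-33, - 21, - 19,3,65/6, 49, 81] 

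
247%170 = 77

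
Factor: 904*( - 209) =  - 2^3*11^1*19^1 * 113^1 = - 188936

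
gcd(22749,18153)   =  3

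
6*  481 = 2886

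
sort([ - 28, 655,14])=[ - 28,14,655 ]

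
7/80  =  7/80=   0.09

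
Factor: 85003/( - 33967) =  - 167^1*509^1*33967^( - 1)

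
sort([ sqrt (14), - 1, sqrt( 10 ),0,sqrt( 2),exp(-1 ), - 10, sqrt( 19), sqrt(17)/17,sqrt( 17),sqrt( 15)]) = [-10, - 1,0,sqrt( 17)/17, exp(- 1), sqrt( 2),sqrt( 10),sqrt(14 ) , sqrt( 15),sqrt (17 ), sqrt(19)] 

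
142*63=8946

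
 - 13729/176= - 13729/176 = - 78.01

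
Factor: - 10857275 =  - 5^2*11^1*13^1 * 3037^1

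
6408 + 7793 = 14201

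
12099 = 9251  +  2848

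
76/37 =76/37 = 2.05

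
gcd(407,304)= 1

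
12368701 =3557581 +8811120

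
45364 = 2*22682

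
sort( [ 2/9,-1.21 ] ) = [ - 1.21,2/9] 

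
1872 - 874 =998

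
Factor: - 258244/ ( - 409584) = 401/636  =  2^( - 2)*3^(-1 )*53^( - 1 )*401^1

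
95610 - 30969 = 64641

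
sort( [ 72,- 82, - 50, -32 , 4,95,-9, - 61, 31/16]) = [ - 82, - 61, - 50, - 32, - 9, 31/16,  4,72, 95] 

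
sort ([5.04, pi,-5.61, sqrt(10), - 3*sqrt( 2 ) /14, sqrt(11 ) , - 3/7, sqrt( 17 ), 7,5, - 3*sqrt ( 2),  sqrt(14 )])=[-5.61, - 3*sqrt(2 ), - 3/7, -3*sqrt (2) /14,  pi,sqrt( 10 ),sqrt(11), sqrt(14 ),sqrt(17 ), 5,5.04, 7 ]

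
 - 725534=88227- 813761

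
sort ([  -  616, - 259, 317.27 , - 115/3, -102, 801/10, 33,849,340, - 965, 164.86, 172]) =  [ - 965, -616, - 259, - 102, - 115/3, 33,801/10, 164.86,172,317.27, 340,849 ]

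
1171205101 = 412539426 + 758665675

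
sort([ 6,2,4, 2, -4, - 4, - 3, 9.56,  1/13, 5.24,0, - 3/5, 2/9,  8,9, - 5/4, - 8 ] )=[ - 8, - 4, - 4, - 3,-5/4,-3/5, 0,1/13, 2/9, 2,2 , 4, 5.24,6, 8, 9, 9.56 ]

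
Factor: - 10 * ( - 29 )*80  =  2^5*5^2*29^1=23200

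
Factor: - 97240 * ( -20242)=1968332080 = 2^4 * 5^1*11^1*13^1*17^1*29^1*349^1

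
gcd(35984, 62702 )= 2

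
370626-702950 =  - 332324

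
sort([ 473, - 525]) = [ -525, 473 ] 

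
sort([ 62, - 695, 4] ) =[-695,  4,62]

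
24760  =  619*40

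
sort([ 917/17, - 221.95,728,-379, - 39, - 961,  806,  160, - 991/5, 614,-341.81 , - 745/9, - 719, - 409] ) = [ - 961,-719, - 409,-379,-341.81, - 221.95, - 991/5, - 745/9, - 39, 917/17,160, 614,728, 806]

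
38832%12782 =486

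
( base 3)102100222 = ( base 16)2060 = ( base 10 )8288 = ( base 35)6qs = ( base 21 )ige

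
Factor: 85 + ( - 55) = 2^1*3^1*5^1  =  30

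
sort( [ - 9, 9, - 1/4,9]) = [  -  9, - 1/4  ,  9,9]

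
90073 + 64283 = 154356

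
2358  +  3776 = 6134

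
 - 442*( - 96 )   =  42432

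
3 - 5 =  - 2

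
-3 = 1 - 4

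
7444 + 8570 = 16014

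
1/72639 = 1/72639 = 0.00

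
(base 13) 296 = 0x1cd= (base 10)461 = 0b111001101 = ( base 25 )IB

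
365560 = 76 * 4810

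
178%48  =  34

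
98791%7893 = 4075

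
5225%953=460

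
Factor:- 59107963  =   - 17^1* 61^1*56999^1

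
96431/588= 96431/588 = 164.00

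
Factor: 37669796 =2^2*9417449^1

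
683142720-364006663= 319136057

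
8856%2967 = 2922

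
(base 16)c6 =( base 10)198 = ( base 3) 21100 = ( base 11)170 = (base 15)D3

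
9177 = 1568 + 7609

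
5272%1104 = 856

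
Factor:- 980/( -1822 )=2^1 * 5^1*7^2*911^( - 1) = 490/911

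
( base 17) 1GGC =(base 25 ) FHL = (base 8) 23135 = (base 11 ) 7419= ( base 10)9821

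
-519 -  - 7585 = 7066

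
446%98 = 54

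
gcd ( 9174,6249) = 3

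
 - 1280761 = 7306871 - 8587632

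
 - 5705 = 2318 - 8023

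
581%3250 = 581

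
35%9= 8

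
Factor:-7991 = -61^1*131^1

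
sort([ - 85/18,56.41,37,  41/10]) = [-85/18, 41/10,37,56.41 ] 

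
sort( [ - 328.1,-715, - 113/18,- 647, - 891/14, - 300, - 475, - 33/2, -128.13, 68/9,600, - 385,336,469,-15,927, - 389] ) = [ -715, - 647, - 475, - 389, - 385,-328.1, - 300,-128.13, - 891/14,-33/2, -15, -113/18 , 68/9, 336,469, 600, 927]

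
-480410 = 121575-601985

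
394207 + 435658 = 829865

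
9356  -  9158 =198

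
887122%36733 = 5530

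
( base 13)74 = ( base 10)95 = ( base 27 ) 3e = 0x5f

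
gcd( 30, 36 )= 6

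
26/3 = 8 + 2/3 = 8.67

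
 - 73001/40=-73001/40 = -1825.03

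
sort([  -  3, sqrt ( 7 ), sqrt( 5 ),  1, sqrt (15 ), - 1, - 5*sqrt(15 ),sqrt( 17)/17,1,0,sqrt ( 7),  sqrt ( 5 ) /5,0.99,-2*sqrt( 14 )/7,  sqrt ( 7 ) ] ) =[ - 5*sqrt( 15) , - 3,-2*sqrt(14)/7,  -  1,0 , sqrt( 17 )/17,sqrt (5 ) /5, 0.99,1 , 1, sqrt (5), sqrt ( 7 ),sqrt(7), sqrt( 7 ), sqrt(15 ) ]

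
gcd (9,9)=9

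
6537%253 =212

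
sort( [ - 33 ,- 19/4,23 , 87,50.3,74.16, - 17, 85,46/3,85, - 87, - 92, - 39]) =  [ - 92, - 87, - 39, - 33,-17,-19/4, 46/3  ,  23, 50.3 , 74.16,85, 85,87] 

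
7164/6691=7164/6691 = 1.07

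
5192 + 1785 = 6977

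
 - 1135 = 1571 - 2706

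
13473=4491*3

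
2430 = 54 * 45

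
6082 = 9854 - 3772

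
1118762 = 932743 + 186019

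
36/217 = 36/217 = 0.17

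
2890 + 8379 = 11269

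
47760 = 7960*6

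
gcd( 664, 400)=8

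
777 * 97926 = 76088502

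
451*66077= 29800727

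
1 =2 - 1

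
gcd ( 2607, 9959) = 1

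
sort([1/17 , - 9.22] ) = [  -  9.22 , 1/17]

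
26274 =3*8758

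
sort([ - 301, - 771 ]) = [ - 771, - 301 ] 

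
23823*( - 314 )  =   - 7480422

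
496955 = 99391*5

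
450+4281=4731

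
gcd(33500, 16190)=10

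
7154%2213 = 515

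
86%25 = 11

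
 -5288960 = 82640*( - 64)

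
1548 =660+888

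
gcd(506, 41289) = 1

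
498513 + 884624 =1383137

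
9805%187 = 81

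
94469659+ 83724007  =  178193666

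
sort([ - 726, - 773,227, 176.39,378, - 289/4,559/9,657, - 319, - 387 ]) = [ - 773,  -  726,-387, - 319, - 289/4,559/9,176.39  ,  227, 378, 657 ] 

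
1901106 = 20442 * 93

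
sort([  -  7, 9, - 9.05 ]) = [ - 9.05 , - 7,9 ] 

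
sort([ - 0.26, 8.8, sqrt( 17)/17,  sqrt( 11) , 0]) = [ - 0.26,  0, sqrt( 17)/17, sqrt (11 ),8.8]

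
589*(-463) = -272707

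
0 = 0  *3867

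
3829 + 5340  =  9169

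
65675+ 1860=67535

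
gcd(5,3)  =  1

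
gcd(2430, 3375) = 135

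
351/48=7 + 5/16= 7.31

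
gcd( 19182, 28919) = 1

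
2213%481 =289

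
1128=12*94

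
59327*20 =1186540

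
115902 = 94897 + 21005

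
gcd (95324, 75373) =1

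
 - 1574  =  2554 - 4128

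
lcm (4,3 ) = 12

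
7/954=7/954=0.01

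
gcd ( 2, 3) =1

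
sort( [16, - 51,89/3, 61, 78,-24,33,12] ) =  [ - 51, - 24, 12,16,89/3, 33,61,78]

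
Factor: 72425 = 5^2*2897^1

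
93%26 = 15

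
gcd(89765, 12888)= 1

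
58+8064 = 8122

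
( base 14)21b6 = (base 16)16d4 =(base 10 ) 5844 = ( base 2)1011011010100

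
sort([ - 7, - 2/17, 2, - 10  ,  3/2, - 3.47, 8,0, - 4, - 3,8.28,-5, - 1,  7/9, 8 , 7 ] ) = [ - 10, - 7, - 5, - 4,- 3.47, - 3, - 1,-2/17, 0,7/9,3/2, 2, 7,8, 8, 8.28 ] 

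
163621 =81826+81795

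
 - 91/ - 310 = 91/310  =  0.29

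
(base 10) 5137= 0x1411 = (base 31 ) 5am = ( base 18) FF7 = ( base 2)1010000010001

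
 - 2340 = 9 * ( - 260 ) 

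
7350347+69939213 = 77289560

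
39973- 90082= -50109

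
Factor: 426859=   426859^1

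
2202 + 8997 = 11199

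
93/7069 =93/7069=   0.01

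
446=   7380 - 6934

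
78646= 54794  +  23852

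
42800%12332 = 5804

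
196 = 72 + 124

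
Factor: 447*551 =3^1*19^1 * 29^1*149^1 = 246297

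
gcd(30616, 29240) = 344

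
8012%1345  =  1287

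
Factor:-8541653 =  - 41^1*208333^1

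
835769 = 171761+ 664008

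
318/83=3 + 69/83 = 3.83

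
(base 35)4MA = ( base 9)7711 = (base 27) 7LA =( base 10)5680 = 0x1630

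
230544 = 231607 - 1063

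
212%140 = 72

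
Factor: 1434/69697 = 2^1*3^1*239^1*69697^( - 1)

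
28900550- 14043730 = 14856820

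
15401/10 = 1540  +  1/10=1540.10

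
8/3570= 4/1785 = 0.00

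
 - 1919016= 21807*(  -  88 )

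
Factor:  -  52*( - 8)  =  416 = 2^5*13^1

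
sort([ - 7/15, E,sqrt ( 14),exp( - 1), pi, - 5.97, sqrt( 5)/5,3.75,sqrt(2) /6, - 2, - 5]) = [ - 5.97, - 5, - 2, - 7/15, sqrt(2)/6,exp( - 1),sqrt( 5)/5,E, pi,sqrt(14),3.75]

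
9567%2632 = 1671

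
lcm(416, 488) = 25376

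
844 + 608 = 1452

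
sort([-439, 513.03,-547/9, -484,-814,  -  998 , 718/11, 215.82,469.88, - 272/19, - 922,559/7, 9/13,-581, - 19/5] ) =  [ - 998, - 922,-814, - 581,- 484, - 439, - 547/9, - 272/19, - 19/5 , 9/13,718/11, 559/7, 215.82, 469.88,513.03]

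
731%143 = 16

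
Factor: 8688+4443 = 13131 = 3^2*1459^1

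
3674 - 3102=572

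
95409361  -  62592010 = 32817351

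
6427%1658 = 1453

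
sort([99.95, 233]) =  [ 99.95 , 233]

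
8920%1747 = 185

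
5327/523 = 10 + 97/523 = 10.19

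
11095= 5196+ 5899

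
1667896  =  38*43892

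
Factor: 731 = 17^1 * 43^1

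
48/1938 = 8/323  =  0.02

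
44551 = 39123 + 5428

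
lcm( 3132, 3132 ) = 3132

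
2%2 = 0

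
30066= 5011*6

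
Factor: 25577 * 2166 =2^1*3^1*19^2*25577^1 = 55399782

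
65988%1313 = 338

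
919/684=919/684= 1.34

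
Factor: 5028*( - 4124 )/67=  - 2^4*3^1*67^( - 1 )*419^1*1031^1 = - 20735472/67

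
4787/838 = 4787/838 = 5.71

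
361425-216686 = 144739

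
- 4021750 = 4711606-8733356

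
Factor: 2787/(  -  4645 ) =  - 3/5 =- 3^1*5^(-1)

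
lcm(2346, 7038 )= 7038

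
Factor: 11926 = 2^1*67^1*89^1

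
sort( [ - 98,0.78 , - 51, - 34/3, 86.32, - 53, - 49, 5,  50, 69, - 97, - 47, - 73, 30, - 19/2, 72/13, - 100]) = [-100, - 98, - 97, - 73, - 53, - 51,-49,-47, - 34/3,-19/2,0.78  ,  5, 72/13, 30,50,69, 86.32]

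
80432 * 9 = 723888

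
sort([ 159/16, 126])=[ 159/16, 126] 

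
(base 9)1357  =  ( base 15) 484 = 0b10000000000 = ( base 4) 100000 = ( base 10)1024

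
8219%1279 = 545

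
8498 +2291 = 10789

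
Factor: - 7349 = -7349^1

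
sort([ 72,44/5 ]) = [44/5, 72 ]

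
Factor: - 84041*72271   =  -6073727111 = -  31^1 * 2711^1*72271^1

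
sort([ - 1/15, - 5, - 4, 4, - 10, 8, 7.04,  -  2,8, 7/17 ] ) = [-10,-5,-4,- 2, -1/15, 7/17, 4, 7.04,8, 8] 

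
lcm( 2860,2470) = 54340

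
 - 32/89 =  - 1  +  57/89 = - 0.36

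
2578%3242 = 2578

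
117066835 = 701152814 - 584085979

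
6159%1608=1335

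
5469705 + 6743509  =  12213214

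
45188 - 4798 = 40390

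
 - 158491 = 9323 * ( - 17)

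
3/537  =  1/179 = 0.01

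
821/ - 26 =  -32 + 11/26 = - 31.58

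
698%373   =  325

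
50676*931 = 47179356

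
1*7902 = 7902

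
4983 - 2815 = 2168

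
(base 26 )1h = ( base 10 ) 43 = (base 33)1a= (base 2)101011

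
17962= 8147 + 9815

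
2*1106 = 2212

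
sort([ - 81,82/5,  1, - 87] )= [ -87, - 81  ,  1 , 82/5 ]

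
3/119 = 3/119= 0.03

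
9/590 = 9/590 = 0.02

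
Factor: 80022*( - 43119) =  - 3450468618 = - 2^1*3^4*1597^1*13337^1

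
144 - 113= 31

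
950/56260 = 95/5626 =0.02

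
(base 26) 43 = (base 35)32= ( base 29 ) 3K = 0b1101011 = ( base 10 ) 107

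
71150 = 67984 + 3166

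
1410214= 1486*949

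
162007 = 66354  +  95653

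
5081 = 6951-1870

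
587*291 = 170817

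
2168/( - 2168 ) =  - 1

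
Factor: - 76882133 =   -  59^1*241^1* 5407^1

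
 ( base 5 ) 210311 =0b1101100101100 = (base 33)6cq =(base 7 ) 26165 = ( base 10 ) 6956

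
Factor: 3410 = 2^1*5^1*11^1*31^1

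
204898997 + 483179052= 688078049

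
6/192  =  1/32=0.03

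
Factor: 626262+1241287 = 1867549 = 1123^1 * 1663^1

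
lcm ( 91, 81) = 7371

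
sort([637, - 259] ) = [ -259 , 637 ] 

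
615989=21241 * 29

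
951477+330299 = 1281776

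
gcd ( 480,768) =96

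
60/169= 60/169 = 0.36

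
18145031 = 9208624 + 8936407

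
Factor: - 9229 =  - 11^1*839^1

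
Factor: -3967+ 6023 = 2^3*257^1  =  2056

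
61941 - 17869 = 44072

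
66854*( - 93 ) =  - 6217422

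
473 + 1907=2380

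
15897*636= 10110492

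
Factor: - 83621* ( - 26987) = 2256679927 = 26987^1*83621^1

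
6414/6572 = 3207/3286 = 0.98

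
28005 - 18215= 9790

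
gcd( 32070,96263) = 1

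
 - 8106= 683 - 8789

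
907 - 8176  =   - 7269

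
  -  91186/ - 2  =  45593 + 0/1 = 45593.00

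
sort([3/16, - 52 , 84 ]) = [ - 52, 3/16,84]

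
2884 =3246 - 362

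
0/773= 0 = 0.00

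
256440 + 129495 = 385935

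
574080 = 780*736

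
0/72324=0  =  0.00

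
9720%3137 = 309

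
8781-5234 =3547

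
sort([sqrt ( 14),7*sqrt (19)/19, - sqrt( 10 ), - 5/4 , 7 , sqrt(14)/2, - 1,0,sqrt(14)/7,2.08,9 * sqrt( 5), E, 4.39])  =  [-sqrt(10 ),-5/4, - 1,0,  sqrt (14)/7, 7*sqrt( 19 ) /19,sqrt(14 ) /2 , 2.08,E , sqrt(14),  4.39, 7,9*sqrt(5 ) ] 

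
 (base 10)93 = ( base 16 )5d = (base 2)1011101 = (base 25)3I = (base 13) 72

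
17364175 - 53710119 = - 36345944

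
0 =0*6022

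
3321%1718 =1603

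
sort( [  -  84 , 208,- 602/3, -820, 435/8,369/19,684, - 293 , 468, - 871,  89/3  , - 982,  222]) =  [ - 982, -871,-820, - 293,-602/3, - 84, 369/19, 89/3 , 435/8,  208, 222,  468 , 684] 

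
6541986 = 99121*66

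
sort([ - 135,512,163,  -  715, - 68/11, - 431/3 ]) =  [-715, - 431/3,-135, - 68/11,163, 512]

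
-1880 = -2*940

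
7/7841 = 7/7841= 0.00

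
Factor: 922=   2^1 * 461^1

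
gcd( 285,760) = 95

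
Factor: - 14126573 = - 239^1*59107^1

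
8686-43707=  -  35021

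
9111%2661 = 1128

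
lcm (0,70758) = 0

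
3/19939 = 3/19939  =  0.00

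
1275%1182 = 93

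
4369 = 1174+3195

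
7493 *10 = 74930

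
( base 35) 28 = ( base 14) 58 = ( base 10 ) 78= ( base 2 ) 1001110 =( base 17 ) 4A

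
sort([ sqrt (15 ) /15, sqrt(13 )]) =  [sqrt( 15 ) /15,  sqrt (13 ) ] 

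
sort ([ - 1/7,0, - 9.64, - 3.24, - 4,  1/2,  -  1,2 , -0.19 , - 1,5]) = [  -  9.64, - 4, - 3.24, - 1,  -  1, - 0.19, - 1/7, 0, 1/2, 2,5 ] 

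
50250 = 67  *750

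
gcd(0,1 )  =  1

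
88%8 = 0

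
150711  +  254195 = 404906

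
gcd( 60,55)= 5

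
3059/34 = 3059/34 = 89.97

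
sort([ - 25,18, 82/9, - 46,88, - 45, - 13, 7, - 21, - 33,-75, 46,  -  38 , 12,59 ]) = [  -  75 ,-46  , - 45, - 38, - 33, - 25, - 21, - 13, 7, 82/9, 12,18, 46, 59, 88] 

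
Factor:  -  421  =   - 421^1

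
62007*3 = 186021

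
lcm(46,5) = 230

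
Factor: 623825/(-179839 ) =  - 5^2  *  11^(-1) * 16349^(-1) * 24953^1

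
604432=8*75554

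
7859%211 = 52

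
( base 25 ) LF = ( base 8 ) 1034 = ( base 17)1ED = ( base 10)540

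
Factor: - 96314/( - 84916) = 48157/42458= 2^( - 1)*13^ ( - 1)*23^( - 1)*71^( - 1)*48157^1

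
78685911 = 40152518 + 38533393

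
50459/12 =50459/12=4204.92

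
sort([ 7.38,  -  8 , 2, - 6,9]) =[ - 8, - 6, 2, 7.38, 9]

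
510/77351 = 510/77351 = 0.01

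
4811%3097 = 1714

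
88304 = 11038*8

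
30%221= 30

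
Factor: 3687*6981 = 3^2*13^1* 179^1*1229^1 = 25738947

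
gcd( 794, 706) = 2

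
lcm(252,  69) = 5796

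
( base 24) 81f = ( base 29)5F7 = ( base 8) 11047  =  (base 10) 4647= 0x1227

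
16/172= 4/43=0.09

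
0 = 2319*0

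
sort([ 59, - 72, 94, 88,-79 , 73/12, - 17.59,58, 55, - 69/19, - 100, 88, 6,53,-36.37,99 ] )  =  [ - 100,  -  79, -72,-36.37, - 17.59, - 69/19,  6,73/12, 53,55, 58,59,88, 88 , 94,99]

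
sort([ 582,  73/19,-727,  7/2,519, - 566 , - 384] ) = [ - 727,  -  566, - 384, 7/2, 73/19 , 519, 582]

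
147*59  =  8673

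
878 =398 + 480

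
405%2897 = 405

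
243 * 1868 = 453924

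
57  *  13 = 741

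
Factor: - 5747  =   - 7^1*821^1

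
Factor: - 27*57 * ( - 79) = 3^4 * 19^1*79^1 = 121581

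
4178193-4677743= -499550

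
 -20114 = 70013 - 90127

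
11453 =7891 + 3562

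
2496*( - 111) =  - 277056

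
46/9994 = 23/4997 = 0.00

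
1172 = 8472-7300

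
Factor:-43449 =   -  3^1*7^1*2069^1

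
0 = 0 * ( - 88075 )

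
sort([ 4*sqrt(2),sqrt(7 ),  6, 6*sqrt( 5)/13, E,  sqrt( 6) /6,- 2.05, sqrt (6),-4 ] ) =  [ - 4,-2.05 , sqrt(6 ) /6, 6  *sqrt(5) /13, sqrt (6), sqrt( 7) , E,4*sqrt( 2), 6 ] 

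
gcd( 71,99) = 1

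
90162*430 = 38769660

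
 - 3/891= - 1/297 = -0.00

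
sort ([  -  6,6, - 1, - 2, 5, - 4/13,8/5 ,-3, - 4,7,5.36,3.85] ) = [ - 6, - 4, - 3,- 2, - 1,- 4/13,8/5, 3.85, 5,5.36 , 6,7 ]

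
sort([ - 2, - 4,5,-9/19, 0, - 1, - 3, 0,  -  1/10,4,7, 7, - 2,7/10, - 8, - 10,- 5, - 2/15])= [ - 10, -8, - 5 ,-4,- 3, - 2,  -  2,- 1,  -  9/19, -2/15, -1/10,  0 , 0,7/10,4,5, 7, 7] 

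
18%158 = 18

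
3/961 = 3/961  =  0.00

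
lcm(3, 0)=0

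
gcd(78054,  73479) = 3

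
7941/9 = 2647/3 = 882.33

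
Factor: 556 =2^2*139^1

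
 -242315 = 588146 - 830461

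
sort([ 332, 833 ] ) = [ 332, 833 ] 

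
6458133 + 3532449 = 9990582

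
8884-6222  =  2662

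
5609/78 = 5609/78 = 71.91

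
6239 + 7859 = 14098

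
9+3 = 12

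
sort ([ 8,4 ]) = [ 4, 8]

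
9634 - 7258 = 2376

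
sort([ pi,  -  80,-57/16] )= [ - 80, - 57/16, pi]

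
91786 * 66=6057876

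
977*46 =44942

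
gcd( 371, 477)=53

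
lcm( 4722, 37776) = 37776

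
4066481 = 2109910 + 1956571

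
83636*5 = 418180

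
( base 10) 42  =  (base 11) 39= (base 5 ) 132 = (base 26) 1G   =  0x2A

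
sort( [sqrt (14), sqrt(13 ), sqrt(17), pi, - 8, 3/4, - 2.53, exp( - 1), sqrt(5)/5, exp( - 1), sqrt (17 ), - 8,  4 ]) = [-8, - 8 , - 2.53,exp( - 1 ), exp ( - 1), sqrt(5 )/5,3/4,pi,sqrt ( 13 ), sqrt(14),4,sqrt(17), sqrt( 17)] 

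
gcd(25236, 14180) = 4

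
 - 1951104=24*( - 81296 )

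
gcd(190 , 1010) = 10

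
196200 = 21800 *9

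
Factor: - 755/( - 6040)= 2^ ( - 3)  =  1/8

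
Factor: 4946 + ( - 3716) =1230=2^1*3^1* 5^1*41^1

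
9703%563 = 132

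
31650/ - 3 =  - 10550/1 =-10550.00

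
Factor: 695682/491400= 991/700= 2^( - 2)*5^( - 2 )*7^( - 1)*991^1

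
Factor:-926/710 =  - 5^( - 1)  *71^( - 1)*463^1= - 463/355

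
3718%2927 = 791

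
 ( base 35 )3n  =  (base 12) a8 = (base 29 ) 4C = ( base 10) 128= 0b10000000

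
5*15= 75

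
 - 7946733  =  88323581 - 96270314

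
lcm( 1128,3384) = 3384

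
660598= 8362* 79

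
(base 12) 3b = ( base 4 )233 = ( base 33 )1E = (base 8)57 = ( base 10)47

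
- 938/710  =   - 469/355  =  - 1.32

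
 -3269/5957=  -  1 + 384/851 = -0.55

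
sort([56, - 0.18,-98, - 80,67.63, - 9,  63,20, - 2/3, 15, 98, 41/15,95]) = [ - 98, - 80, - 9,  -  2/3, - 0.18, 41/15,15,  20,56,63,  67.63, 95, 98 ]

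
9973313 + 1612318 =11585631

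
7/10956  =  7/10956  =  0.00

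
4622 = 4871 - 249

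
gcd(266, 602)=14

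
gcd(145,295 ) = 5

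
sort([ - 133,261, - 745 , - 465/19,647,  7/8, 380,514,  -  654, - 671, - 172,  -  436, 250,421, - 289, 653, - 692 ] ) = [-745, - 692, - 671, - 654, - 436,- 289 , - 172, - 133, - 465/19, 7/8,250, 261 , 380, 421, 514, 647, 653 ] 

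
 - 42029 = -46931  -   - 4902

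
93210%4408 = 642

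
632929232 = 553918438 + 79010794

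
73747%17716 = 2883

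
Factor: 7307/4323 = 3^(-1) *11^( - 1 ) * 131^( - 1)*7307^1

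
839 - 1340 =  - 501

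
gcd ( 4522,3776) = 2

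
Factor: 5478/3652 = 3/2  =  2^( - 1 )*3^1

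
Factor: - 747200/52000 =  - 2^1 *5^ ( - 1)*13^( - 1 )*467^1=- 934/65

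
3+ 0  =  3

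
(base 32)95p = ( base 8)22271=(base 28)brl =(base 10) 9401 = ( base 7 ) 36260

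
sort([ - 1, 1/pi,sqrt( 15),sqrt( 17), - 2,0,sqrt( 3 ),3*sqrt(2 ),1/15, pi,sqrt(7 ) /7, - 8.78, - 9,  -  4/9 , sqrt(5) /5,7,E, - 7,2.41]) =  [ - 9, - 8.78,- 7, - 2, - 1, - 4/9,0, 1/15, 1/pi,sqrt ( 7 )/7,sqrt ( 5 )/5,sqrt( 3),2.41 , E,pi,sqrt(15 ), sqrt( 17),3*sqrt(2),7 ]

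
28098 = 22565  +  5533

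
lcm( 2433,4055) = 12165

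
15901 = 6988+8913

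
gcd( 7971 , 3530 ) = 1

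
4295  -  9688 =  - 5393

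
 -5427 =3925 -9352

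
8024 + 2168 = 10192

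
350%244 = 106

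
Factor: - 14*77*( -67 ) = 72226 = 2^1*7^2 * 11^1*67^1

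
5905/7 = 843+4/7 = 843.57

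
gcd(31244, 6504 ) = 4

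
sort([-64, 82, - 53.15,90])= [ - 64,  -  53.15,82, 90]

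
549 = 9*61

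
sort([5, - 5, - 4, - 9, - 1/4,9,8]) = [ - 9, - 5, - 4, - 1/4,5, 8,9]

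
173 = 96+77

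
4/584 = 1/146 = 0.01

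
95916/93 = 31972/31 =1031.35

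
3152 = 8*394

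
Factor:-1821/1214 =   -  2^( - 1 ) * 3^1 = -  3/2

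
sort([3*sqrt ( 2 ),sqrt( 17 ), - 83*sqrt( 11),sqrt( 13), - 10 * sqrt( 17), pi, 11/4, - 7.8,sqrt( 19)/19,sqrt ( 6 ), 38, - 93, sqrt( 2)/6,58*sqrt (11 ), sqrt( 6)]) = [ - 83*sqrt( 11), - 93, - 10*sqrt(17),-7.8, sqrt( 19 )/19,sqrt( 2)/6, sqrt( 6 ), sqrt( 6 ), 11/4,pi,sqrt(13 ), sqrt ( 17 ),3*sqrt( 2),38,58  *  sqrt(11)]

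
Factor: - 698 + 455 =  - 243 = - 3^5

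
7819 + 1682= 9501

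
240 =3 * 80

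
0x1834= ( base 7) 24031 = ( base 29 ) 7AJ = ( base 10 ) 6196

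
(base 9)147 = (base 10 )124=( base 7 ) 235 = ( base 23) 59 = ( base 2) 1111100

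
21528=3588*6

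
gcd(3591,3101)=7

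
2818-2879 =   -  61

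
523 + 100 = 623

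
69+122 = 191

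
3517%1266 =985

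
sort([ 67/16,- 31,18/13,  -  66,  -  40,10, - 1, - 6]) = [ - 66,-40, - 31, - 6, - 1,18/13,67/16,10] 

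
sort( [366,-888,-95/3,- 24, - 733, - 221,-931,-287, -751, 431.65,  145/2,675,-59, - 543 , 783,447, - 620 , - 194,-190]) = [ - 931,-888,-751,  -  733, -620, - 543, - 287,-221, - 194,-190, -59,-95/3, - 24,145/2,366,431.65, 447,675,783]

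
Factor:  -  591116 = -2^2*147779^1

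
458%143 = 29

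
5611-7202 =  - 1591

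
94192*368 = 34662656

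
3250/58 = 1625/29 = 56.03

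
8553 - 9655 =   -  1102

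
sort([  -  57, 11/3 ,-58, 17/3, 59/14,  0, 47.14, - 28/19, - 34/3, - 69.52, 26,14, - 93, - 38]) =[ - 93, - 69.52, - 58, - 57, - 38,-34/3, - 28/19, 0 , 11/3, 59/14 , 17/3,14, 26, 47.14 ]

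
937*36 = 33732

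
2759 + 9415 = 12174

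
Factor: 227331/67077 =13^1  *67^1*257^( - 1 )=871/257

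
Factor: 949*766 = 2^1*13^1*73^1*383^1 = 726934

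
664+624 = 1288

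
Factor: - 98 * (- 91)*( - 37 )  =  -329966 = - 2^1 * 7^3*13^1 * 37^1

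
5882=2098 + 3784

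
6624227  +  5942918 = 12567145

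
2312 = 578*4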